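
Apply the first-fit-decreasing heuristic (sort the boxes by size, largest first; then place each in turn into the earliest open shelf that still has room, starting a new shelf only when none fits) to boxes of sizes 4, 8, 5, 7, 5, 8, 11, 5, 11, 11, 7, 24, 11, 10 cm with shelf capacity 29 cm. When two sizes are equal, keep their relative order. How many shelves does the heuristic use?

Sorted descending: 24, 11, 11, 11, 11, 10, 8, 8, 7, 7, 5, 5, 5, 4.
  24 → shelf 1 (new)  [load 24/29]
  11 → shelf 2 (new)  [load 11/29]
  11 → shelf 2  [load 22/29]
  11 → shelf 3 (new)  [load 11/29]
  11 → shelf 3  [load 22/29]
  10 → shelf 4 (new)  [load 10/29]
  8 → shelf 4  [load 18/29]
  8 → shelf 4  [load 26/29]
  7 → shelf 2  [load 29/29]
  7 → shelf 3  [load 29/29]
  5 → shelf 1  [load 29/29]
  5 → shelf 5 (new)  [load 5/29]
  5 → shelf 5  [load 10/29]
  4 → shelf 5  [load 14/29]
5 shelves opened.

5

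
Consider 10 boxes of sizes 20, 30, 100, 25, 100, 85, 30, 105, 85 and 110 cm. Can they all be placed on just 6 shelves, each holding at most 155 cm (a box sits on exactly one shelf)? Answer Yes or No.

Yes

A valid assignment using 6 shelves:
  shelf 1: 110 + 30 = 140
  shelf 2: 105 + 30 + 20 = 155
  shelf 3: 100 + 25 = 125
  shelf 4: 100 = 100
  shelf 5: 85 = 85
  shelf 6: 85 = 85
Every load is within 155 cm, so 6 shelves suffice.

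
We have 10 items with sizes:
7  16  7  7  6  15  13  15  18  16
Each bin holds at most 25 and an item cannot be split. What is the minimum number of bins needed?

6

Total = 18 + 16 + 16 + 15 + 15 + 13 + 7 + 7 + 7 + 6 = 120.
Lower bound: ⌈120/25⌉ = 5 bins.
Also, 6 items each exceed 25/2, and no two of those can share a bin, so at least 6 bins are needed.
A packing using 6 bins:
  bin 1: 18 + 7 = 25
  bin 2: 16 + 7 = 23
  bin 3: 16 + 7 = 23
  bin 4: 15 + 6 = 21
  bin 5: 15 = 15
  bin 6: 13 = 13
This matches the lower bound, so 6 is optimal.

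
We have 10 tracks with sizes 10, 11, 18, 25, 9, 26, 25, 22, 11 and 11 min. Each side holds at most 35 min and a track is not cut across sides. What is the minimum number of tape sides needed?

Total = 26 + 25 + 25 + 22 + 18 + 11 + 11 + 11 + 10 + 9 = 168 min.
Lower bound: ⌈168/35⌉ = 5 tape sides.
A packing using 6 tape sides:
  side 1: 26 + 9 = 35
  side 2: 25 + 10 = 35
  side 3: 25 = 25
  side 4: 22 + 11 = 33
  side 5: 18 + 11 = 29
  side 6: 11 = 11
No arrangement into 5 tape sides stays within capacity, so 6 is optimal.

6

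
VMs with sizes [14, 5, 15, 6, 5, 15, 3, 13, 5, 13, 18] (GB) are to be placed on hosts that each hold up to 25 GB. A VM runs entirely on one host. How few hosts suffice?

6

Total = 18 + 15 + 15 + 14 + 13 + 13 + 6 + 5 + 5 + 5 + 3 = 112 GB.
Lower bound: ⌈112/25⌉ = 5 hosts.
Also, 6 VMs each exceed 25/2 GB, and no two of those can share a host, so at least 6 hosts are needed.
A packing using 6 hosts:
  host 1: 18 + 6 = 24
  host 2: 15 + 5 + 5 = 25
  host 3: 15 + 5 + 3 = 23
  host 4: 14 = 14
  host 5: 13 = 13
  host 6: 13 = 13
This matches the lower bound, so 6 is optimal.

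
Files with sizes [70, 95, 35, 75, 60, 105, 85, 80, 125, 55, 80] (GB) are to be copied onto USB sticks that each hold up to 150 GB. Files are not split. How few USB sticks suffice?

Total = 125 + 105 + 95 + 85 + 80 + 80 + 75 + 70 + 60 + 55 + 35 = 865 GB.
Lower bound: ⌈865/150⌉ = 6 USB sticks.
A packing using 7 USB sticks:
  USB stick 1: 125 = 125
  USB stick 2: 105 + 35 = 140
  USB stick 3: 95 + 55 = 150
  USB stick 4: 85 + 60 = 145
  USB stick 5: 80 + 70 = 150
  USB stick 6: 80 = 80
  USB stick 7: 75 = 75
No arrangement into 6 USB sticks stays within capacity, so 7 is optimal.

7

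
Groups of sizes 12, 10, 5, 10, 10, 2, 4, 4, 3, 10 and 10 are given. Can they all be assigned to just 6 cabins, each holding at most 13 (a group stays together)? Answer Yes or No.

Total = 80; ⌈80/13⌉ = 7.
At least 7 cabins are required, but only 6 are allowed.

No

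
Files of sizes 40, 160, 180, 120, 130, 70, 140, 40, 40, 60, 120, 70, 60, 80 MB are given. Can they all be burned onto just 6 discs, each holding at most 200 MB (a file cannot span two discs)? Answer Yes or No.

Total = 1310 MB; ⌈1310/200⌉ = 7.
At least 7 discs are required, but only 6 are allowed.

No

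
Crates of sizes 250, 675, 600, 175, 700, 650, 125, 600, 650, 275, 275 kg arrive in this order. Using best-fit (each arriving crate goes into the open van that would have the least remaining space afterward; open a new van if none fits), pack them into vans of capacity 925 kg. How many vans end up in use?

  250 → van 1 (new)  [load 250/925]
  675 → van 1  [load 925/925]
  600 → van 2 (new)  [load 600/925]
  175 → van 2  [load 775/925]
  700 → van 3 (new)  [load 700/925]
  650 → van 4 (new)  [load 650/925]
  125 → van 2  [load 900/925]
  600 → van 5 (new)  [load 600/925]
  650 → van 6 (new)  [load 650/925]
  275 → van 4  [load 925/925]
  275 → van 6  [load 925/925]
6 vans opened.

6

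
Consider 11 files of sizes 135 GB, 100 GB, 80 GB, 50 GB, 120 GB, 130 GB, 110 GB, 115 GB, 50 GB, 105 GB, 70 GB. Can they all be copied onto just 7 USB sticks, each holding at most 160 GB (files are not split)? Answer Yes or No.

Total = 1065 GB; ⌈1065/160⌉ = 7.
The bound of 7 does not rule out 7, but exhaustive search shows no assignment into 7 USB sticks of capacity 160 GB exists — the minimum is 8.

No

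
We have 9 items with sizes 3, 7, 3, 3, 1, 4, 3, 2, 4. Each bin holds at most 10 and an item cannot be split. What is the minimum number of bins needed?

Total = 7 + 4 + 4 + 3 + 3 + 3 + 3 + 2 + 1 = 30.
Lower bound: ⌈30/10⌉ = 3 bins.
A packing using 3 bins:
  bin 1: 7 + 3 = 10
  bin 2: 4 + 4 + 2 = 10
  bin 3: 3 + 3 + 3 + 1 = 10
This matches the lower bound, so 3 is optimal.

3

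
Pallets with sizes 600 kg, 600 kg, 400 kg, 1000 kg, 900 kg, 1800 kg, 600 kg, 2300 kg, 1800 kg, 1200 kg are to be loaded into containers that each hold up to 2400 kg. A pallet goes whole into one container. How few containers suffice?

Total = 2300 + 1800 + 1800 + 1200 + 1000 + 900 + 600 + 600 + 600 + 400 = 11200 kg.
Lower bound: ⌈11200/2400⌉ = 5 containers.
A packing using 5 containers:
  container 1: 2300 = 2300
  container 2: 1800 + 600 = 2400
  container 3: 1800 + 600 = 2400
  container 4: 1200 + 1000 = 2200
  container 5: 900 + 600 + 400 = 1900
This matches the lower bound, so 5 is optimal.

5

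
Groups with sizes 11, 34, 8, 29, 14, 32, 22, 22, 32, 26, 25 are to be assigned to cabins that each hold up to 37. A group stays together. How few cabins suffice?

Total = 34 + 32 + 32 + 29 + 26 + 25 + 22 + 22 + 14 + 11 + 8 = 255.
Lower bound: ⌈255/37⌉ = 7 cabins.
Also, 8 groups each exceed 37/2, and no two of those can share a cabin, so at least 8 cabins are needed.
A packing using 8 cabins:
  cabin 1: 34 = 34
  cabin 2: 32 = 32
  cabin 3: 32 = 32
  cabin 4: 29 + 8 = 37
  cabin 5: 26 + 11 = 37
  cabin 6: 25 = 25
  cabin 7: 22 + 14 = 36
  cabin 8: 22 = 22
This matches the lower bound, so 8 is optimal.

8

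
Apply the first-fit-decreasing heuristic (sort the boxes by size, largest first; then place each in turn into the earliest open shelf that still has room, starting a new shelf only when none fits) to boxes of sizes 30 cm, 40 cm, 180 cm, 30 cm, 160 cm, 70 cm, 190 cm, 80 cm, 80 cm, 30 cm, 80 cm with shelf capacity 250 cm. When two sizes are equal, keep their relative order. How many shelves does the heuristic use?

Sorted descending: 190, 180, 160, 80, 80, 80, 70, 40, 30, 30, 30.
  190 → shelf 1 (new)  [load 190/250]
  180 → shelf 2 (new)  [load 180/250]
  160 → shelf 3 (new)  [load 160/250]
  80 → shelf 3  [load 240/250]
  80 → shelf 4 (new)  [load 80/250]
  80 → shelf 4  [load 160/250]
  70 → shelf 2  [load 250/250]
  40 → shelf 1  [load 230/250]
  30 → shelf 4  [load 190/250]
  30 → shelf 4  [load 220/250]
  30 → shelf 4  [load 250/250]
4 shelves opened.

4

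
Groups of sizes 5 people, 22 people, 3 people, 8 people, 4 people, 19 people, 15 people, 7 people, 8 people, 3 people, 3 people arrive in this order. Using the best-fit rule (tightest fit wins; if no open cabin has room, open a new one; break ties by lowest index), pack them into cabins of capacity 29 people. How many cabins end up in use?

4

  5 → cabin 1 (new)  [load 5/29]
  22 → cabin 1  [load 27/29]
  3 → cabin 2 (new)  [load 3/29]
  8 → cabin 2  [load 11/29]
  4 → cabin 2  [load 15/29]
  19 → cabin 3 (new)  [load 19/29]
  15 → cabin 4 (new)  [load 15/29]
  7 → cabin 3  [load 26/29]
  8 → cabin 2  [load 23/29]
  3 → cabin 3  [load 29/29]
  3 → cabin 2  [load 26/29]
4 cabins opened.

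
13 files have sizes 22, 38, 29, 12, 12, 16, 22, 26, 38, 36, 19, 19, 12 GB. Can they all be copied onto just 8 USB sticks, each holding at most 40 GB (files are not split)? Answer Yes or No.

Total = 301 GB; ⌈301/40⌉ = 8.
The bound of 8 does not rule out 8, but exhaustive search shows no assignment into 8 USB sticks of capacity 40 GB exists — the minimum is 9.

No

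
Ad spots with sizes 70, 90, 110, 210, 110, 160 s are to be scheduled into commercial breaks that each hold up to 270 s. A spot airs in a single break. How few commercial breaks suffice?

Total = 210 + 160 + 110 + 110 + 90 + 70 = 750 s.
Lower bound: ⌈750/270⌉ = 3 commercial breaks.
A packing using 3 commercial breaks:
  break 1: 210 = 210
  break 2: 160 + 110 = 270
  break 3: 110 + 90 + 70 = 270
This matches the lower bound, so 3 is optimal.

3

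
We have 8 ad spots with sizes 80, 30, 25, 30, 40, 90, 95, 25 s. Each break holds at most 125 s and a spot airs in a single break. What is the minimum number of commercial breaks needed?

Total = 95 + 90 + 80 + 40 + 30 + 30 + 25 + 25 = 415 s.
Lower bound: ⌈415/125⌉ = 4 commercial breaks.
A packing using 4 commercial breaks:
  break 1: 95 + 30 = 125
  break 2: 90 + 30 = 120
  break 3: 80 + 40 = 120
  break 4: 25 + 25 = 50
This matches the lower bound, so 4 is optimal.

4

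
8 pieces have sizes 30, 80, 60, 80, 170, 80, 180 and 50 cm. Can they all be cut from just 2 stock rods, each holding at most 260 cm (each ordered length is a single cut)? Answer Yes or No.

No

Total = 730 cm; ⌈730/260⌉ = 3.
At least 3 stock rods are required, but only 2 are allowed.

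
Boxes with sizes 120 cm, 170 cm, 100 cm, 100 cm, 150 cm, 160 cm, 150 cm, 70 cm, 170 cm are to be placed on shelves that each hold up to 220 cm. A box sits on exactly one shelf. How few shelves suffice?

7

Total = 170 + 170 + 160 + 150 + 150 + 120 + 100 + 100 + 70 = 1190 cm.
Lower bound: ⌈1190/220⌉ = 6 shelves.
A packing using 7 shelves:
  shelf 1: 170 = 170
  shelf 2: 170 = 170
  shelf 3: 160 = 160
  shelf 4: 150 + 70 = 220
  shelf 5: 150 = 150
  shelf 6: 120 + 100 = 220
  shelf 7: 100 = 100
No arrangement into 6 shelves stays within capacity, so 7 is optimal.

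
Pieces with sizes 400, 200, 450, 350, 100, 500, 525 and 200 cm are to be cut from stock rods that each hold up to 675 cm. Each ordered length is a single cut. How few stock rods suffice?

Total = 525 + 500 + 450 + 400 + 350 + 200 + 200 + 100 = 2725 cm.
Lower bound: ⌈2725/675⌉ = 5 stock rods.
A packing using 5 stock rods:
  stock rod 1: 525 + 100 = 625
  stock rod 2: 500 = 500
  stock rod 3: 450 + 200 = 650
  stock rod 4: 400 + 200 = 600
  stock rod 5: 350 = 350
This matches the lower bound, so 5 is optimal.

5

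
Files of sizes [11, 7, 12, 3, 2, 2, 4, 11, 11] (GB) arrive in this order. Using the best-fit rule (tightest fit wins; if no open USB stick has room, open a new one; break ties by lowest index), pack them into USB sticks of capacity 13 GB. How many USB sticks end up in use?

6

  11 → USB stick 1 (new)  [load 11/13]
  7 → USB stick 2 (new)  [load 7/13]
  12 → USB stick 3 (new)  [load 12/13]
  3 → USB stick 2  [load 10/13]
  2 → USB stick 1  [load 13/13]
  2 → USB stick 2  [load 12/13]
  4 → USB stick 4 (new)  [load 4/13]
  11 → USB stick 5 (new)  [load 11/13]
  11 → USB stick 6 (new)  [load 11/13]
6 USB sticks opened.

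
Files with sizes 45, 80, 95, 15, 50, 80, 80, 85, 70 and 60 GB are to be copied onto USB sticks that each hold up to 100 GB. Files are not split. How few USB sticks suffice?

8

Total = 95 + 85 + 80 + 80 + 80 + 70 + 60 + 50 + 45 + 15 = 660 GB.
Lower bound: ⌈660/100⌉ = 7 USB sticks.
A packing using 8 USB sticks:
  USB stick 1: 95 = 95
  USB stick 2: 85 + 15 = 100
  USB stick 3: 80 = 80
  USB stick 4: 80 = 80
  USB stick 5: 80 = 80
  USB stick 6: 70 = 70
  USB stick 7: 60 = 60
  USB stick 8: 50 + 45 = 95
No arrangement into 7 USB sticks stays within capacity, so 8 is optimal.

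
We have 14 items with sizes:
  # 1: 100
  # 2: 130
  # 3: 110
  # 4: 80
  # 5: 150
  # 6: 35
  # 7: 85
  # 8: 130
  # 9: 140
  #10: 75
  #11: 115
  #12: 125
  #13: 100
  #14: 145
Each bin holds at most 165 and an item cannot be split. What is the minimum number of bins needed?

Total = 150 + 145 + 140 + 130 + 130 + 125 + 115 + 110 + 100 + 100 + 85 + 80 + 75 + 35 = 1520.
Lower bound: ⌈1520/165⌉ = 10 bins.
Also, 11 items each exceed 165/2, and no two of those can share a bin, so at least 11 bins are needed.
A packing using 12 bins:
  bin 1: 150 = 150
  bin 2: 145 = 145
  bin 3: 140 = 140
  bin 4: 130 + 35 = 165
  bin 5: 130 = 130
  bin 6: 125 = 125
  bin 7: 115 = 115
  bin 8: 110 = 110
  bin 9: 100 = 100
  bin 10: 100 = 100
  bin 11: 85 + 80 = 165
  bin 12: 75 = 75
No arrangement into 11 bins stays within capacity, so 12 is optimal.

12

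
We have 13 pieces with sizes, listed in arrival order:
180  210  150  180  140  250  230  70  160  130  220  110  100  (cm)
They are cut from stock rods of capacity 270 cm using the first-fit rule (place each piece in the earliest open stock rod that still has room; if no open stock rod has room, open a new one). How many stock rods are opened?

  180 → stock rod 1 (new)  [load 180/270]
  210 → stock rod 2 (new)  [load 210/270]
  150 → stock rod 3 (new)  [load 150/270]
  180 → stock rod 4 (new)  [load 180/270]
  140 → stock rod 5 (new)  [load 140/270]
  250 → stock rod 6 (new)  [load 250/270]
  230 → stock rod 7 (new)  [load 230/270]
  70 → stock rod 1  [load 250/270]
  160 → stock rod 8 (new)  [load 160/270]
  130 → stock rod 5  [load 270/270]
  220 → stock rod 9 (new)  [load 220/270]
  110 → stock rod 3  [load 260/270]
  100 → stock rod 8  [load 260/270]
9 stock rods opened.

9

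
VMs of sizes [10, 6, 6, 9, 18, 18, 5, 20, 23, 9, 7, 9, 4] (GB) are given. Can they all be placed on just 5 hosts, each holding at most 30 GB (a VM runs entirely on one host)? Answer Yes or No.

A valid assignment using 5 hosts:
  host 1: 23 + 7 = 30
  host 2: 20 + 10 = 30
  host 3: 18 + 9 = 27
  host 4: 18 + 9 = 27
  host 5: 9 + 6 + 6 + 5 + 4 = 30
Every load is within 30 GB, so 5 hosts suffice.

Yes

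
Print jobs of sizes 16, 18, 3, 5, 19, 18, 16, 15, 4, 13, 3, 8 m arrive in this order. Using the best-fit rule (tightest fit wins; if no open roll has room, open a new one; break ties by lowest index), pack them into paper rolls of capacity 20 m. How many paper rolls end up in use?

  16 → roll 1 (new)  [load 16/20]
  18 → roll 2 (new)  [load 18/20]
  3 → roll 1  [load 19/20]
  5 → roll 3 (new)  [load 5/20]
  19 → roll 4 (new)  [load 19/20]
  18 → roll 5 (new)  [load 18/20]
  16 → roll 6 (new)  [load 16/20]
  15 → roll 3  [load 20/20]
  4 → roll 6  [load 20/20]
  13 → roll 7 (new)  [load 13/20]
  3 → roll 7  [load 16/20]
  8 → roll 8 (new)  [load 8/20]
8 paper rolls opened.

8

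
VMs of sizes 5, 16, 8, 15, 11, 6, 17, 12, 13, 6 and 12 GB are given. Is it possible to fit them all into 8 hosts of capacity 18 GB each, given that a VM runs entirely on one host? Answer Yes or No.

Yes

A valid assignment using 8 hosts:
  host 1: 17 = 17
  host 2: 16 = 16
  host 3: 15 = 15
  host 4: 13 + 5 = 18
  host 5: 12 + 6 = 18
  host 6: 12 + 6 = 18
  host 7: 11 = 11
  host 8: 8 = 8
Every load is within 18 GB, so 8 hosts suffice.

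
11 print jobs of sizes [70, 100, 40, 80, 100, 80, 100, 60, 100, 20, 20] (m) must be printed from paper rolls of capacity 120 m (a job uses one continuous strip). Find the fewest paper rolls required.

8

Total = 100 + 100 + 100 + 100 + 80 + 80 + 70 + 60 + 40 + 20 + 20 = 770 m.
Lower bound: ⌈770/120⌉ = 7 paper rolls.
A packing using 8 paper rolls:
  roll 1: 100 + 20 = 120
  roll 2: 100 + 20 = 120
  roll 3: 100 = 100
  roll 4: 100 = 100
  roll 5: 80 + 40 = 120
  roll 6: 80 = 80
  roll 7: 70 = 70
  roll 8: 60 = 60
No arrangement into 7 paper rolls stays within capacity, so 8 is optimal.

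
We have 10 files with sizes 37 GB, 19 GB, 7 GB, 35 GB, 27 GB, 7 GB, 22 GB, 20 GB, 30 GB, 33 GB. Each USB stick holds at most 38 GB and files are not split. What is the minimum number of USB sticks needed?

Total = 37 + 35 + 33 + 30 + 27 + 22 + 20 + 19 + 7 + 7 = 237 GB.
Lower bound: ⌈237/38⌉ = 7 USB sticks.
A packing using 8 USB sticks:
  USB stick 1: 37 = 37
  USB stick 2: 35 = 35
  USB stick 3: 33 = 33
  USB stick 4: 30 + 7 = 37
  USB stick 5: 27 + 7 = 34
  USB stick 6: 22 = 22
  USB stick 7: 20 = 20
  USB stick 8: 19 = 19
No arrangement into 7 USB sticks stays within capacity, so 8 is optimal.

8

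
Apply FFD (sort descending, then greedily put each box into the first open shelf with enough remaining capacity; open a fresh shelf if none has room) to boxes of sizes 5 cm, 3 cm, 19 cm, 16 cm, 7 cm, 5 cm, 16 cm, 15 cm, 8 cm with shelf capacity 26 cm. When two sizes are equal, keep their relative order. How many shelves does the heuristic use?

Sorted descending: 19, 16, 16, 15, 8, 7, 5, 5, 3.
  19 → shelf 1 (new)  [load 19/26]
  16 → shelf 2 (new)  [load 16/26]
  16 → shelf 3 (new)  [load 16/26]
  15 → shelf 4 (new)  [load 15/26]
  8 → shelf 2  [load 24/26]
  7 → shelf 1  [load 26/26]
  5 → shelf 3  [load 21/26]
  5 → shelf 3  [load 26/26]
  3 → shelf 4  [load 18/26]
4 shelves opened.

4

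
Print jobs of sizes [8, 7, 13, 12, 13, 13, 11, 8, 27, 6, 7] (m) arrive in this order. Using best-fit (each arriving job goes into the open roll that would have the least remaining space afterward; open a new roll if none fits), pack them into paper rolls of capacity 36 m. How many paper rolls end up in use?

  8 → roll 1 (new)  [load 8/36]
  7 → roll 1  [load 15/36]
  13 → roll 1  [load 28/36]
  12 → roll 2 (new)  [load 12/36]
  13 → roll 2  [load 25/36]
  13 → roll 3 (new)  [load 13/36]
  11 → roll 2  [load 36/36]
  8 → roll 1  [load 36/36]
  27 → roll 4 (new)  [load 27/36]
  6 → roll 4  [load 33/36]
  7 → roll 3  [load 20/36]
4 paper rolls opened.

4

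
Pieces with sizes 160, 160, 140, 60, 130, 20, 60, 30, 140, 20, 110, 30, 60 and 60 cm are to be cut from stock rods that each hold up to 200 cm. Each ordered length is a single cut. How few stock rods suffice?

Total = 160 + 160 + 140 + 140 + 130 + 110 + 60 + 60 + 60 + 60 + 30 + 30 + 20 + 20 = 1180 cm.
Lower bound: ⌈1180/200⌉ = 6 stock rods.
A packing using 6 stock rods:
  stock rod 1: 160 + 30 = 190
  stock rod 2: 160 + 20 + 20 = 200
  stock rod 3: 140 + 60 = 200
  stock rod 4: 140 + 60 = 200
  stock rod 5: 130 + 60 = 190
  stock rod 6: 110 + 60 + 30 = 200
This matches the lower bound, so 6 is optimal.

6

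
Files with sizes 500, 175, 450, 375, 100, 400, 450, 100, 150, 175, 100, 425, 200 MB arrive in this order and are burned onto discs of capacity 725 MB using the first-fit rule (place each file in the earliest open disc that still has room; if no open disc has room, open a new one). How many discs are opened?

6

  500 → disc 1 (new)  [load 500/725]
  175 → disc 1  [load 675/725]
  450 → disc 2 (new)  [load 450/725]
  375 → disc 3 (new)  [load 375/725]
  100 → disc 2  [load 550/725]
  400 → disc 4 (new)  [load 400/725]
  450 → disc 5 (new)  [load 450/725]
  100 → disc 2  [load 650/725]
  150 → disc 3  [load 525/725]
  175 → disc 3  [load 700/725]
  100 → disc 4  [load 500/725]
  425 → disc 6 (new)  [load 425/725]
  200 → disc 4  [load 700/725]
6 discs opened.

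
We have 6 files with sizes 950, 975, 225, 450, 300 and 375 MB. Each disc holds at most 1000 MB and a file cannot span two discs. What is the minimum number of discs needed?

4

Total = 975 + 950 + 450 + 375 + 300 + 225 = 3275 MB.
Lower bound: ⌈3275/1000⌉ = 4 discs.
A packing using 4 discs:
  disc 1: 975 = 975
  disc 2: 950 = 950
  disc 3: 450 + 375 = 825
  disc 4: 300 + 225 = 525
This matches the lower bound, so 4 is optimal.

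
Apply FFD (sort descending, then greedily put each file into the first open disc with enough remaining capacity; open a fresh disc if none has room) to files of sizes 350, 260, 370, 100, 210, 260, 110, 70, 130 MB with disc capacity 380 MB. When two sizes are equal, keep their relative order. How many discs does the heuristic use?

6

Sorted descending: 370, 350, 260, 260, 210, 130, 110, 100, 70.
  370 → disc 1 (new)  [load 370/380]
  350 → disc 2 (new)  [load 350/380]
  260 → disc 3 (new)  [load 260/380]
  260 → disc 4 (new)  [load 260/380]
  210 → disc 5 (new)  [load 210/380]
  130 → disc 5  [load 340/380]
  110 → disc 3  [load 370/380]
  100 → disc 4  [load 360/380]
  70 → disc 6 (new)  [load 70/380]
6 discs opened.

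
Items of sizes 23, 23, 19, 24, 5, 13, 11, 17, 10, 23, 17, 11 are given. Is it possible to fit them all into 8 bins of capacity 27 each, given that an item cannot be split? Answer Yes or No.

Total = 196; ⌈196/27⌉ = 8.
The bound of 8 does not rule out 8, but exhaustive search shows no assignment into 8 bins of capacity 27 exists — the minimum is 9.

No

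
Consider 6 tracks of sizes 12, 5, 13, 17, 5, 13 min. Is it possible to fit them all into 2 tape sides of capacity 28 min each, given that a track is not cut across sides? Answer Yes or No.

Total = 65 min; ⌈65/28⌉ = 3.
At least 3 tape sides are required, but only 2 are allowed.

No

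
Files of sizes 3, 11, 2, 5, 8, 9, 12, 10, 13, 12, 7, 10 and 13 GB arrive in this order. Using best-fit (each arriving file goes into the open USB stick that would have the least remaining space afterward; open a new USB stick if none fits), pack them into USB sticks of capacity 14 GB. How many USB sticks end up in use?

  3 → USB stick 1 (new)  [load 3/14]
  11 → USB stick 1  [load 14/14]
  2 → USB stick 2 (new)  [load 2/14]
  5 → USB stick 2  [load 7/14]
  8 → USB stick 3 (new)  [load 8/14]
  9 → USB stick 4 (new)  [load 9/14]
  12 → USB stick 5 (new)  [load 12/14]
  10 → USB stick 6 (new)  [load 10/14]
  13 → USB stick 7 (new)  [load 13/14]
  12 → USB stick 8 (new)  [load 12/14]
  7 → USB stick 2  [load 14/14]
  10 → USB stick 9 (new)  [load 10/14]
  13 → USB stick 10 (new)  [load 13/14]
10 USB sticks opened.

10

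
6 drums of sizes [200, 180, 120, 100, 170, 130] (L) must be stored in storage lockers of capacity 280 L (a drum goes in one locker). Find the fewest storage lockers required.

4

Total = 200 + 180 + 170 + 130 + 120 + 100 = 900 L.
Lower bound: ⌈900/280⌉ = 4 storage lockers.
A packing using 4 storage lockers:
  locker 1: 200 = 200
  locker 2: 180 + 100 = 280
  locker 3: 170 = 170
  locker 4: 130 + 120 = 250
This matches the lower bound, so 4 is optimal.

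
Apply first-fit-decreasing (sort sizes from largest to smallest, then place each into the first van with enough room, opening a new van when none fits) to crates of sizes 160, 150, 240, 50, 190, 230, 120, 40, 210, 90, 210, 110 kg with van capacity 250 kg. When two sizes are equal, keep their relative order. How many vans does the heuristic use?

8

Sorted descending: 240, 230, 210, 210, 190, 160, 150, 120, 110, 90, 50, 40.
  240 → van 1 (new)  [load 240/250]
  230 → van 2 (new)  [load 230/250]
  210 → van 3 (new)  [load 210/250]
  210 → van 4 (new)  [load 210/250]
  190 → van 5 (new)  [load 190/250]
  160 → van 6 (new)  [load 160/250]
  150 → van 7 (new)  [load 150/250]
  120 → van 8 (new)  [load 120/250]
  110 → van 8  [load 230/250]
  90 → van 6  [load 250/250]
  50 → van 5  [load 240/250]
  40 → van 3  [load 250/250]
8 vans opened.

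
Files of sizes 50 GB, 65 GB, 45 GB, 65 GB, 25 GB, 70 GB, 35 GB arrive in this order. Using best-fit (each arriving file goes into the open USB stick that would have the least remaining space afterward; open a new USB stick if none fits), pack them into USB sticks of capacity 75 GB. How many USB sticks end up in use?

6

  50 → USB stick 1 (new)  [load 50/75]
  65 → USB stick 2 (new)  [load 65/75]
  45 → USB stick 3 (new)  [load 45/75]
  65 → USB stick 4 (new)  [load 65/75]
  25 → USB stick 1  [load 75/75]
  70 → USB stick 5 (new)  [load 70/75]
  35 → USB stick 6 (new)  [load 35/75]
6 USB sticks opened.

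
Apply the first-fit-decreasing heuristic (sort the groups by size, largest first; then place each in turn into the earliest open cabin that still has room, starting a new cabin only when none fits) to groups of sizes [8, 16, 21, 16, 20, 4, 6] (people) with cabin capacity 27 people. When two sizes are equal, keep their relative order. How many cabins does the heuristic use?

4

Sorted descending: 21, 20, 16, 16, 8, 6, 4.
  21 → cabin 1 (new)  [load 21/27]
  20 → cabin 2 (new)  [load 20/27]
  16 → cabin 3 (new)  [load 16/27]
  16 → cabin 4 (new)  [load 16/27]
  8 → cabin 3  [load 24/27]
  6 → cabin 1  [load 27/27]
  4 → cabin 2  [load 24/27]
4 cabins opened.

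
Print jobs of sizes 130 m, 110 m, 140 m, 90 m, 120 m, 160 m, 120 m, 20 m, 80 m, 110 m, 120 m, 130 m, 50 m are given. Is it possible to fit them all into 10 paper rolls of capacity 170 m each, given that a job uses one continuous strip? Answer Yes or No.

A valid assignment using 10 paper rolls:
  roll 1: 160 = 160
  roll 2: 140 + 20 = 160
  roll 3: 130 = 130
  roll 4: 130 = 130
  roll 5: 120 + 50 = 170
  roll 6: 120 = 120
  roll 7: 120 = 120
  roll 8: 110 = 110
  roll 9: 110 = 110
  roll 10: 90 + 80 = 170
Every load is within 170 m, so 10 paper rolls suffice.

Yes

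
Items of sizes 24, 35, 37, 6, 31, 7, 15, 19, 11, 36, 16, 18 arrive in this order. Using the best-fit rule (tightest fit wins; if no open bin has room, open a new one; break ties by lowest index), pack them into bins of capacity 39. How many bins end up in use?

  24 → bin 1 (new)  [load 24/39]
  35 → bin 2 (new)  [load 35/39]
  37 → bin 3 (new)  [load 37/39]
  6 → bin 1  [load 30/39]
  31 → bin 4 (new)  [load 31/39]
  7 → bin 4  [load 38/39]
  15 → bin 5 (new)  [load 15/39]
  19 → bin 5  [load 34/39]
  11 → bin 6 (new)  [load 11/39]
  36 → bin 7 (new)  [load 36/39]
  16 → bin 6  [load 27/39]
  18 → bin 8 (new)  [load 18/39]
8 bins opened.

8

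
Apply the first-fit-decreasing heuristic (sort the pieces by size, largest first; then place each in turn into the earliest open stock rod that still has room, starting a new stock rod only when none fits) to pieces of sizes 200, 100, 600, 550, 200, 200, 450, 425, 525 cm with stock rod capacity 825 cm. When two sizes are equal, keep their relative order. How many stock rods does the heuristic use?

5

Sorted descending: 600, 550, 525, 450, 425, 200, 200, 200, 100.
  600 → stock rod 1 (new)  [load 600/825]
  550 → stock rod 2 (new)  [load 550/825]
  525 → stock rod 3 (new)  [load 525/825]
  450 → stock rod 4 (new)  [load 450/825]
  425 → stock rod 5 (new)  [load 425/825]
  200 → stock rod 1  [load 800/825]
  200 → stock rod 2  [load 750/825]
  200 → stock rod 3  [load 725/825]
  100 → stock rod 3  [load 825/825]
5 stock rods opened.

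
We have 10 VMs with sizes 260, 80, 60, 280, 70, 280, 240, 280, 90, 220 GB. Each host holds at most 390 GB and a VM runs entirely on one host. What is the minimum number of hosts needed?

6

Total = 280 + 280 + 280 + 260 + 240 + 220 + 90 + 80 + 70 + 60 = 1860 GB.
Lower bound: ⌈1860/390⌉ = 5 hosts.
Also, 6 VMs each exceed 195 GB, and no two of those can share a host, so at least 6 hosts are needed.
A packing using 6 hosts:
  host 1: 280 + 90 = 370
  host 2: 280 + 80 = 360
  host 3: 280 + 70 = 350
  host 4: 260 + 60 = 320
  host 5: 240 = 240
  host 6: 220 = 220
This matches the lower bound, so 6 is optimal.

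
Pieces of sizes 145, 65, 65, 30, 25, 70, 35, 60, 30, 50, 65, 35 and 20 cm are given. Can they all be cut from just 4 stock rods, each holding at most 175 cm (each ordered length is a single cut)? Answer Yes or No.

A valid assignment using 4 stock rods:
  stock rod 1: 145 + 30 = 175
  stock rod 2: 70 + 65 + 35 = 170
  stock rod 3: 65 + 65 + 25 + 20 = 175
  stock rod 4: 60 + 50 + 35 + 30 = 175
Every load is within 175 cm, so 4 stock rods suffice.

Yes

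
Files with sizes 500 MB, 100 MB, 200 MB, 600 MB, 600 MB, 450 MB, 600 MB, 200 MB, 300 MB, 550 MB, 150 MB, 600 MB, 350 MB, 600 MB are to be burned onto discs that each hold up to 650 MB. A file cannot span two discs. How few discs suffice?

10

Total = 600 + 600 + 600 + 600 + 600 + 550 + 500 + 450 + 350 + 300 + 200 + 200 + 150 + 100 = 5800 MB.
Lower bound: ⌈5800/650⌉ = 9 discs.
A packing using 10 discs:
  disc 1: 600 = 600
  disc 2: 600 = 600
  disc 3: 600 = 600
  disc 4: 600 = 600
  disc 5: 600 = 600
  disc 6: 550 + 100 = 650
  disc 7: 500 + 150 = 650
  disc 8: 450 + 200 = 650
  disc 9: 350 + 300 = 650
  disc 10: 200 = 200
No arrangement into 9 discs stays within capacity, so 10 is optimal.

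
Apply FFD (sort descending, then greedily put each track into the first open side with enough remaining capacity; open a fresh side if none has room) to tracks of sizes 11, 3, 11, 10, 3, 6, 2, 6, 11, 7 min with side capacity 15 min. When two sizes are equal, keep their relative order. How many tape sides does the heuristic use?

Sorted descending: 11, 11, 11, 10, 7, 6, 6, 3, 3, 2.
  11 → side 1 (new)  [load 11/15]
  11 → side 2 (new)  [load 11/15]
  11 → side 3 (new)  [load 11/15]
  10 → side 4 (new)  [load 10/15]
  7 → side 5 (new)  [load 7/15]
  6 → side 5  [load 13/15]
  6 → side 6 (new)  [load 6/15]
  3 → side 1  [load 14/15]
  3 → side 2  [load 14/15]
  2 → side 3  [load 13/15]
6 tape sides opened.

6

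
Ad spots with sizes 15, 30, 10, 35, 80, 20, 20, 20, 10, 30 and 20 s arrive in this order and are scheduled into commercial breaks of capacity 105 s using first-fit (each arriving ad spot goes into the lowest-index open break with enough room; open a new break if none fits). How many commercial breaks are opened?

  15 → break 1 (new)  [load 15/105]
  30 → break 1  [load 45/105]
  10 → break 1  [load 55/105]
  35 → break 1  [load 90/105]
  80 → break 2 (new)  [load 80/105]
  20 → break 2  [load 100/105]
  20 → break 3 (new)  [load 20/105]
  20 → break 3  [load 40/105]
  10 → break 1  [load 100/105]
  30 → break 3  [load 70/105]
  20 → break 3  [load 90/105]
3 commercial breaks opened.

3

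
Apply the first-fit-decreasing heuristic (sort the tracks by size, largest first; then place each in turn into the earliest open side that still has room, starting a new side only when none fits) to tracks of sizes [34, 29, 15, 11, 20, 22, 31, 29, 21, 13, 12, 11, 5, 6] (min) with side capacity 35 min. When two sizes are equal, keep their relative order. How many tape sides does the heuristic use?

8

Sorted descending: 34, 31, 29, 29, 22, 21, 20, 15, 13, 12, 11, 11, 6, 5.
  34 → side 1 (new)  [load 34/35]
  31 → side 2 (new)  [load 31/35]
  29 → side 3 (new)  [load 29/35]
  29 → side 4 (new)  [load 29/35]
  22 → side 5 (new)  [load 22/35]
  21 → side 6 (new)  [load 21/35]
  20 → side 7 (new)  [load 20/35]
  15 → side 7  [load 35/35]
  13 → side 5  [load 35/35]
  12 → side 6  [load 33/35]
  11 → side 8 (new)  [load 11/35]
  11 → side 8  [load 22/35]
  6 → side 3  [load 35/35]
  5 → side 4  [load 34/35]
8 tape sides opened.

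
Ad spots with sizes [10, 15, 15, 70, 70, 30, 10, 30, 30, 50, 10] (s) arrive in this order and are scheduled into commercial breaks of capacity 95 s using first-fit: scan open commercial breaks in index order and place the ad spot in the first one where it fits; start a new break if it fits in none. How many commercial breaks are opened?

5

  10 → break 1 (new)  [load 10/95]
  15 → break 1  [load 25/95]
  15 → break 1  [load 40/95]
  70 → break 2 (new)  [load 70/95]
  70 → break 3 (new)  [load 70/95]
  30 → break 1  [load 70/95]
  10 → break 1  [load 80/95]
  30 → break 4 (new)  [load 30/95]
  30 → break 4  [load 60/95]
  50 → break 5 (new)  [load 50/95]
  10 → break 1  [load 90/95]
5 commercial breaks opened.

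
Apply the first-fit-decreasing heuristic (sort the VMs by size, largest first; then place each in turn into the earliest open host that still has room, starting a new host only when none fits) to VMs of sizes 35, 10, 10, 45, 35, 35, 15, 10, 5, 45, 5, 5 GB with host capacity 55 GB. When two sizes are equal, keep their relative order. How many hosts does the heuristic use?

5

Sorted descending: 45, 45, 35, 35, 35, 15, 10, 10, 10, 5, 5, 5.
  45 → host 1 (new)  [load 45/55]
  45 → host 2 (new)  [load 45/55]
  35 → host 3 (new)  [load 35/55]
  35 → host 4 (new)  [load 35/55]
  35 → host 5 (new)  [load 35/55]
  15 → host 3  [load 50/55]
  10 → host 1  [load 55/55]
  10 → host 2  [load 55/55]
  10 → host 4  [load 45/55]
  5 → host 3  [load 55/55]
  5 → host 4  [load 50/55]
  5 → host 4  [load 55/55]
5 hosts opened.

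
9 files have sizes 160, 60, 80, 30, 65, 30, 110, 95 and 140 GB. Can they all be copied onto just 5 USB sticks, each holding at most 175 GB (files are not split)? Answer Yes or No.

A valid assignment using 5 USB sticks:
  USB stick 1: 160 = 160
  USB stick 2: 140 + 30 = 170
  USB stick 3: 110 + 65 = 175
  USB stick 4: 95 + 80 = 175
  USB stick 5: 60 + 30 = 90
Every load is within 175 GB, so 5 USB sticks suffice.

Yes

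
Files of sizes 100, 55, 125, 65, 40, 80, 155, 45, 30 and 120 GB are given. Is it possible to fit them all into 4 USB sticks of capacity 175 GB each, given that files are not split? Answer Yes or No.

No

Total = 815 GB; ⌈815/175⌉ = 5.
At least 5 USB sticks are required, but only 4 are allowed.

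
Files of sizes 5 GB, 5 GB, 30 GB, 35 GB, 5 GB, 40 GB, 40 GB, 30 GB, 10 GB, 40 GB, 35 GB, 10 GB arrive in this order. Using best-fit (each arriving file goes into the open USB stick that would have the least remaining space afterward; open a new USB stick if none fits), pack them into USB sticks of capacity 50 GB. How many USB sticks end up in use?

  5 → USB stick 1 (new)  [load 5/50]
  5 → USB stick 1  [load 10/50]
  30 → USB stick 1  [load 40/50]
  35 → USB stick 2 (new)  [load 35/50]
  5 → USB stick 1  [load 45/50]
  40 → USB stick 3 (new)  [load 40/50]
  40 → USB stick 4 (new)  [load 40/50]
  30 → USB stick 5 (new)  [load 30/50]
  10 → USB stick 3  [load 50/50]
  40 → USB stick 6 (new)  [load 40/50]
  35 → USB stick 7 (new)  [load 35/50]
  10 → USB stick 4  [load 50/50]
7 USB sticks opened.

7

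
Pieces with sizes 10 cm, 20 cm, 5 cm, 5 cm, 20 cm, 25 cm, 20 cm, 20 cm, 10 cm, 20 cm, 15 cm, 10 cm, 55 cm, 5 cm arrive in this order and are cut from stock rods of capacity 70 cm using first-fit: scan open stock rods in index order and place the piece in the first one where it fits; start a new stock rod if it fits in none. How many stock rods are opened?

4

  10 → stock rod 1 (new)  [load 10/70]
  20 → stock rod 1  [load 30/70]
  5 → stock rod 1  [load 35/70]
  5 → stock rod 1  [load 40/70]
  20 → stock rod 1  [load 60/70]
  25 → stock rod 2 (new)  [load 25/70]
  20 → stock rod 2  [load 45/70]
  20 → stock rod 2  [load 65/70]
  10 → stock rod 1  [load 70/70]
  20 → stock rod 3 (new)  [load 20/70]
  15 → stock rod 3  [load 35/70]
  10 → stock rod 3  [load 45/70]
  55 → stock rod 4 (new)  [load 55/70]
  5 → stock rod 2  [load 70/70]
4 stock rods opened.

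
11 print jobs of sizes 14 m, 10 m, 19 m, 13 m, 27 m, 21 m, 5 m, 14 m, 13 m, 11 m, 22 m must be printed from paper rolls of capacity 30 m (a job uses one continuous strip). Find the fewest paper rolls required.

7

Total = 27 + 22 + 21 + 19 + 14 + 14 + 13 + 13 + 11 + 10 + 5 = 169 m.
Lower bound: ⌈169/30⌉ = 6 paper rolls.
A packing using 7 paper rolls:
  roll 1: 27 = 27
  roll 2: 22 + 5 = 27
  roll 3: 21 = 21
  roll 4: 19 + 11 = 30
  roll 5: 14 + 14 = 28
  roll 6: 13 + 13 = 26
  roll 7: 10 = 10
No arrangement into 6 paper rolls stays within capacity, so 7 is optimal.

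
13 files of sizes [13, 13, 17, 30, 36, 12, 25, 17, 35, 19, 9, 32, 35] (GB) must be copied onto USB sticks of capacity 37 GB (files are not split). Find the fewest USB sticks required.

Total = 36 + 35 + 35 + 32 + 30 + 25 + 19 + 17 + 17 + 13 + 13 + 12 + 9 = 293 GB.
Lower bound: ⌈293/37⌉ = 8 USB sticks.
A packing using 9 USB sticks:
  USB stick 1: 36 = 36
  USB stick 2: 35 = 35
  USB stick 3: 35 = 35
  USB stick 4: 32 = 32
  USB stick 5: 30 = 30
  USB stick 6: 25 + 12 = 37
  USB stick 7: 19 + 17 = 36
  USB stick 8: 17 + 13 = 30
  USB stick 9: 13 + 9 = 22
No arrangement into 8 USB sticks stays within capacity, so 9 is optimal.

9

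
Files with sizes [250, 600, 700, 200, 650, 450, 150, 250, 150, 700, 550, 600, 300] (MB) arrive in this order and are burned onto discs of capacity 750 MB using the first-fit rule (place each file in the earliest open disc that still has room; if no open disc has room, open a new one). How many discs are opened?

  250 → disc 1 (new)  [load 250/750]
  600 → disc 2 (new)  [load 600/750]
  700 → disc 3 (new)  [load 700/750]
  200 → disc 1  [load 450/750]
  650 → disc 4 (new)  [load 650/750]
  450 → disc 5 (new)  [load 450/750]
  150 → disc 1  [load 600/750]
  250 → disc 5  [load 700/750]
  150 → disc 1  [load 750/750]
  700 → disc 6 (new)  [load 700/750]
  550 → disc 7 (new)  [load 550/750]
  600 → disc 8 (new)  [load 600/750]
  300 → disc 9 (new)  [load 300/750]
9 discs opened.

9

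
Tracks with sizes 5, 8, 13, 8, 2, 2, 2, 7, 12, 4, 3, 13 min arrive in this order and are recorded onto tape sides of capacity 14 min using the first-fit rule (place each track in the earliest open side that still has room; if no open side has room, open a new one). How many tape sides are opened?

6

  5 → side 1 (new)  [load 5/14]
  8 → side 1  [load 13/14]
  13 → side 2 (new)  [load 13/14]
  8 → side 3 (new)  [load 8/14]
  2 → side 3  [load 10/14]
  2 → side 3  [load 12/14]
  2 → side 3  [load 14/14]
  7 → side 4 (new)  [load 7/14]
  12 → side 5 (new)  [load 12/14]
  4 → side 4  [load 11/14]
  3 → side 4  [load 14/14]
  13 → side 6 (new)  [load 13/14]
6 tape sides opened.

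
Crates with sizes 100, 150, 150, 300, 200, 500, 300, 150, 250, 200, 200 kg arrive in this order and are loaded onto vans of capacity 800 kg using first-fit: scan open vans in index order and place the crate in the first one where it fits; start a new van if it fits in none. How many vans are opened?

  100 → van 1 (new)  [load 100/800]
  150 → van 1  [load 250/800]
  150 → van 1  [load 400/800]
  300 → van 1  [load 700/800]
  200 → van 2 (new)  [load 200/800]
  500 → van 2  [load 700/800]
  300 → van 3 (new)  [load 300/800]
  150 → van 3  [load 450/800]
  250 → van 3  [load 700/800]
  200 → van 4 (new)  [load 200/800]
  200 → van 4  [load 400/800]
4 vans opened.

4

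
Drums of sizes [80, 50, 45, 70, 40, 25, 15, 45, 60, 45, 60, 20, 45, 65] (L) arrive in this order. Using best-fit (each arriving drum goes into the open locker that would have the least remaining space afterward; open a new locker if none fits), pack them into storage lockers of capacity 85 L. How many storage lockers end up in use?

10

  80 → locker 1 (new)  [load 80/85]
  50 → locker 2 (new)  [load 50/85]
  45 → locker 3 (new)  [load 45/85]
  70 → locker 4 (new)  [load 70/85]
  40 → locker 3  [load 85/85]
  25 → locker 2  [load 75/85]
  15 → locker 4  [load 85/85]
  45 → locker 5 (new)  [load 45/85]
  60 → locker 6 (new)  [load 60/85]
  45 → locker 7 (new)  [load 45/85]
  60 → locker 8 (new)  [load 60/85]
  20 → locker 6  [load 80/85]
  45 → locker 9 (new)  [load 45/85]
  65 → locker 10 (new)  [load 65/85]
10 storage lockers opened.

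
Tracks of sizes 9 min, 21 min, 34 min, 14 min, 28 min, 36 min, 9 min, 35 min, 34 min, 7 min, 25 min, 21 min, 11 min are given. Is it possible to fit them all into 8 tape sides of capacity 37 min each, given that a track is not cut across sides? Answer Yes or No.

Yes

A valid assignment using 8 tape sides:
  side 1: 36 = 36
  side 2: 35 = 35
  side 3: 34 = 34
  side 4: 34 = 34
  side 5: 28 + 9 = 37
  side 6: 25 + 11 = 36
  side 7: 21 + 14 = 35
  side 8: 21 + 9 + 7 = 37
Every load is within 37 min, so 8 tape sides suffice.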